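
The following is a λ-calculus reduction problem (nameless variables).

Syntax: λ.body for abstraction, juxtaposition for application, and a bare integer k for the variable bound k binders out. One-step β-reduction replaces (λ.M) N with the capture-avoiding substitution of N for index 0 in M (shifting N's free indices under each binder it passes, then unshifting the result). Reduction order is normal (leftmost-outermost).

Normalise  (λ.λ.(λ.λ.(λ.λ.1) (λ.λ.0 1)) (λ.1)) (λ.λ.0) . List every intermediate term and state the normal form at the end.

Answer: normal form = λ.λ.λ.λ.λ.0 1  (in 3 steps)

Reduction:
  start: (λ.λ.(λ.λ.(λ.λ.1) (λ.λ.0 1)) (λ.1)) (λ.λ.0)
  step 1: λ.(λ.λ.(λ.λ.1) (λ.λ.0 1)) (λ.1)
  step 2: λ.λ.(λ.λ.1) (λ.λ.0 1)
  step 3: λ.λ.λ.λ.λ.0 1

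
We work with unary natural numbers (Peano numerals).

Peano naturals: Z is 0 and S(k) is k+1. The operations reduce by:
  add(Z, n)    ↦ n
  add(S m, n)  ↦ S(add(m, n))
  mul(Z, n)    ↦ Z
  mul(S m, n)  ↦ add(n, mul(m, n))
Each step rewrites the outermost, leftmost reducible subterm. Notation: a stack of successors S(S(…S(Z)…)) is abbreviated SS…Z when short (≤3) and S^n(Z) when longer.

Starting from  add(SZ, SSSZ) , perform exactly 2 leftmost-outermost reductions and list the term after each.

  start: add(SZ, SSSZ)
  step 1: S(add(Z, SSSZ))
  step 2: S^4(Z)

Answer: after 2 steps: S^4(Z)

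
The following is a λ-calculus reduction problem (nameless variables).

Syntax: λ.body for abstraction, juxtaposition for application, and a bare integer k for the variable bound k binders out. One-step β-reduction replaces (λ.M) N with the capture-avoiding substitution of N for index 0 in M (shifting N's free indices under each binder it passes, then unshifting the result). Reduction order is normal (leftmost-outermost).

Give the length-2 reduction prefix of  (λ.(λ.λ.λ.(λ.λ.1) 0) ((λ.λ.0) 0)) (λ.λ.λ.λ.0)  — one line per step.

Answer: after 2 steps: λ.λ.(λ.λ.1) 0

Working:
  start: (λ.(λ.λ.λ.(λ.λ.1) 0) ((λ.λ.0) 0)) (λ.λ.λ.λ.0)
  [1] (λ.λ.λ.(λ.λ.1) 0) ((λ.λ.0) (λ.λ.λ.λ.0))
  [2] λ.λ.(λ.λ.1) 0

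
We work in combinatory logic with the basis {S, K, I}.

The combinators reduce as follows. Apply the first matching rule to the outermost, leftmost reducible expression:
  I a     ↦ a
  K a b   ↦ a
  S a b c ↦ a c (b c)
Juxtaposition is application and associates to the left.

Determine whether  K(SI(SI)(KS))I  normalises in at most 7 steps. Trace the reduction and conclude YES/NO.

  start: K(SI(SI)(KS))I
  →1  SI(SI)(KS)
  →2  I(KS)(SI(KS))
  →3  KS(SI(KS))
  →4  S

Answer: YES — reaches normal form S in 4 ≤ 7 steps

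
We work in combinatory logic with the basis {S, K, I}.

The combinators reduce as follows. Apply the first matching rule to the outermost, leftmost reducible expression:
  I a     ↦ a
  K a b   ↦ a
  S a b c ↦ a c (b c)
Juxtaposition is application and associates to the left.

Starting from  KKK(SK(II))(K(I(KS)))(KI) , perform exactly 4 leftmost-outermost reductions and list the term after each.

  start: KKK(SK(II))(K(I(KS)))(KI)
  →1  K(SK(II))(K(I(KS)))(KI)
  →2  SK(II)(KI)
  →3  K(KI)(II(KI))
  →4  KI

Answer: after 4 steps: KI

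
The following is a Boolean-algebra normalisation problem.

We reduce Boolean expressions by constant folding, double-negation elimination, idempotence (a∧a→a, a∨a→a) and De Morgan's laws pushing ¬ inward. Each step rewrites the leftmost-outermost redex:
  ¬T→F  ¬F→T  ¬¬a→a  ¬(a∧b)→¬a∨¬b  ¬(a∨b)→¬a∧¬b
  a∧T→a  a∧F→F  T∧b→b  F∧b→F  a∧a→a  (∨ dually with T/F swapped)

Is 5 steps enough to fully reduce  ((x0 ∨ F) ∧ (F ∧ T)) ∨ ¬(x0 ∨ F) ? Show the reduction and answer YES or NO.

  start: ((x0 ∨ F) ∧ (F ∧ T)) ∨ ¬(x0 ∨ F)
  →1  (x0 ∧ (F ∧ T)) ∨ ¬(x0 ∨ F)
  →2  (x0 ∧ F) ∨ ¬(x0 ∨ F)
  →3  F ∨ ¬(x0 ∨ F)
  →4  ¬(x0 ∨ F)
  →5  ¬x0 ∧ ¬F

Answer: NO — after 5 steps the term is ¬x0 ∧ ¬F, not yet normal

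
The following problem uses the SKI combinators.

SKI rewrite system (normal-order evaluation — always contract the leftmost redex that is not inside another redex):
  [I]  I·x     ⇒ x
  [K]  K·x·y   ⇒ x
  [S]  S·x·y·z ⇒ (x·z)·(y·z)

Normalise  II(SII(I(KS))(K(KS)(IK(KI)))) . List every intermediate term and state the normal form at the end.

  start: II(SII(I(KS))(K(KS)(IK(KI))))
  [1] I(SII(I(KS))(K(KS)(IK(KI))))
  [2] SII(I(KS))(K(KS)(IK(KI)))
  [3] I(I(KS))(I(I(KS)))(K(KS)(IK(KI)))
  [4] I(KS)(I(I(KS)))(K(KS)(IK(KI)))
  [5] KS(I(I(KS)))(K(KS)(IK(KI)))
  [6] S(K(KS)(IK(KI)))
  [7] S(KS)

Answer: normal form = S(KS)  (in 7 steps)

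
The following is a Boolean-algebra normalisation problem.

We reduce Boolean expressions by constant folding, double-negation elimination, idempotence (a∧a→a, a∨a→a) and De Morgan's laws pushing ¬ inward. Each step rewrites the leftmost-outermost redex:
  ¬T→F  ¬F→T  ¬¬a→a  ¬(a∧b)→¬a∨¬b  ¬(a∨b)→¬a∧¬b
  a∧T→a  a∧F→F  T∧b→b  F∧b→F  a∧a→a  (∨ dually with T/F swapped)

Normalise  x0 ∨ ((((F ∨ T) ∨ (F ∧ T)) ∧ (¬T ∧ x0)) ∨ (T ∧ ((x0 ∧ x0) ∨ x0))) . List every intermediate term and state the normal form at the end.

Answer: normal form = x0  (in 10 steps)

Derivation:
  start: x0 ∨ ((((F ∨ T) ∨ (F ∧ T)) ∧ (¬T ∧ x0)) ∨ (T ∧ ((x0 ∧ x0) ∨ x0)))
  →1  x0 ∨ (((T ∨ (F ∧ T)) ∧ (¬T ∧ x0)) ∨ (T ∧ ((x0 ∧ x0) ∨ x0)))
  →2  x0 ∨ ((T ∧ (¬T ∧ x0)) ∨ (T ∧ ((x0 ∧ x0) ∨ x0)))
  →3  x0 ∨ ((¬T ∧ x0) ∨ (T ∧ ((x0 ∧ x0) ∨ x0)))
  →4  x0 ∨ ((F ∧ x0) ∨ (T ∧ ((x0 ∧ x0) ∨ x0)))
  →5  x0 ∨ (F ∨ (T ∧ ((x0 ∧ x0) ∨ x0)))
  →6  x0 ∨ (T ∧ ((x0 ∧ x0) ∨ x0))
  →7  x0 ∨ ((x0 ∧ x0) ∨ x0)
  →8  x0 ∨ (x0 ∨ x0)
  →9  x0 ∨ x0
  →10  x0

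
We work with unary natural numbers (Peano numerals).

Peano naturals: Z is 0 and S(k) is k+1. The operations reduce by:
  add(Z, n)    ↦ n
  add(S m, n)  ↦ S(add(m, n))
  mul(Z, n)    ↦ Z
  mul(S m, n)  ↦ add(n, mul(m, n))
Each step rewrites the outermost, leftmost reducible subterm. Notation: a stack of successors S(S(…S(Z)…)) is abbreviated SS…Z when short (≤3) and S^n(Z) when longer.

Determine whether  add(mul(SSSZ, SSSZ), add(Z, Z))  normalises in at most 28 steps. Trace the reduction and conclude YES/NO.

Answer: YES — reaches normal form S^9(Z) in 27 ≤ 28 steps

Reduction:
  start: add(mul(SSSZ, SSSZ), add(Z, Z))
  [1] add(add(SSSZ, mul(SSZ, SSSZ)), add(Z, Z))
  [2] add(S(add(SSZ, mul(SSZ, SSSZ))), add(Z, Z))
  [3] S(add(add(SSZ, mul(SSZ, SSSZ)), add(Z, Z)))
  [4] S(add(S(add(SZ, mul(SSZ, SSSZ))), add(Z, Z)))
  [5] S(S(add(add(SZ, mul(SSZ, SSSZ)), add(Z, Z))))
  [6] S(S(add(S(add(Z, mul(SSZ, SSSZ))), add(Z, Z))))
  [7] S(S(S(add(add(Z, mul(SSZ, SSSZ)), add(Z, Z)))))
  [8] S(S(S(add(mul(SSZ, SSSZ), add(Z, Z)))))
  [9] S(S(S(add(add(SSSZ, mul(SZ, SSSZ)), add(Z, Z)))))
  [10] S(S(S(add(S(add(SSZ, mul(SZ, SSSZ))), add(Z, Z)))))
  [11] S(S(S(S(add(add(SSZ, mul(SZ, SSSZ)), add(Z, Z))))))
  [12] S(S(S(S(add(S(add(SZ, mul(SZ, SSSZ))), add(Z, Z))))))
  [13] S(S(S(S(S(add(add(SZ, mul(SZ, SSSZ)), add(Z, Z)))))))
  [14] S(S(S(S(S(add(S(add(Z, mul(SZ, SSSZ))), add(Z, Z)))))))
  [15] S(S(S(S(S(S(add(add(Z, mul(SZ, SSSZ)), add(Z, Z))))))))
  [16] S(S(S(S(S(S(add(mul(SZ, SSSZ), add(Z, Z))))))))
  [17] S(S(S(S(S(S(add(add(SSSZ, mul(Z, SSSZ)), add(Z, Z))))))))
  [18] S(S(S(S(S(S(add(S(add(SSZ, mul(Z, SSSZ))), add(Z, Z))))))))
  [19] S(S(S(S(S(S(S(add(add(SSZ, mul(Z, SSSZ)), add(Z, Z)))))))))
  [20] S(S(S(S(S(S(S(add(S(add(SZ, mul(Z, SSSZ))), add(Z, Z)))))))))
  [21] S(S(S(S(S(S(S(S(add(add(SZ, mul(Z, SSSZ)), add(Z, Z))))))))))
  [22] S(S(S(S(S(S(S(S(add(S(add(Z, mul(Z, SSSZ))), add(Z, Z))))))))))
  [23] S(S(S(S(S(S(S(S(S(add(add(Z, mul(Z, SSSZ)), add(Z, Z)))))))))))
  [24] S(S(S(S(S(S(S(S(S(add(mul(Z, SSSZ), add(Z, Z)))))))))))
  [25] S(S(S(S(S(S(S(S(S(add(Z, add(Z, Z)))))))))))
  [26] S(S(S(S(S(S(S(S(S(add(Z, Z))))))))))
  [27] S^9(Z)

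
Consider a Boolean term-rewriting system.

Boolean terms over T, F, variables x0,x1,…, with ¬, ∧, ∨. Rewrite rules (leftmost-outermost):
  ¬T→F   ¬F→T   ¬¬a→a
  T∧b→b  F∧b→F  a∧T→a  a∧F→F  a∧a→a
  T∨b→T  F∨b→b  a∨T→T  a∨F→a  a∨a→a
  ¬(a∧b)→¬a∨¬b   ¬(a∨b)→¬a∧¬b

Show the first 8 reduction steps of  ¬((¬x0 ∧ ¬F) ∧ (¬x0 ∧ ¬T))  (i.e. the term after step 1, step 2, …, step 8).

Answer: after 8 steps: x0 ∨ (x0 ∨ T)

Reduction:
  start: ¬((¬x0 ∧ ¬F) ∧ (¬x0 ∧ ¬T))
  step 1: ¬(¬x0 ∧ ¬F) ∨ ¬(¬x0 ∧ ¬T)
  step 2: (¬¬x0 ∨ ¬¬F) ∨ ¬(¬x0 ∧ ¬T)
  step 3: (x0 ∨ ¬¬F) ∨ ¬(¬x0 ∧ ¬T)
  step 4: (x0 ∨ F) ∨ ¬(¬x0 ∧ ¬T)
  step 5: x0 ∨ ¬(¬x0 ∧ ¬T)
  step 6: x0 ∨ (¬¬x0 ∨ ¬¬T)
  step 7: x0 ∨ (x0 ∨ ¬¬T)
  step 8: x0 ∨ (x0 ∨ T)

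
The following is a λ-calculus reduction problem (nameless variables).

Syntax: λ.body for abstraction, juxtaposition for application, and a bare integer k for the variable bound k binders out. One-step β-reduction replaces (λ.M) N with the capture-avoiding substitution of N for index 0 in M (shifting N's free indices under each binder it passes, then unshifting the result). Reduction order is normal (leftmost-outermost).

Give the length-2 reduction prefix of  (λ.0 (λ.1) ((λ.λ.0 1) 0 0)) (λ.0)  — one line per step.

  start: (λ.0 (λ.1) ((λ.λ.0 1) 0 0)) (λ.0)
  step 1: (λ.0) (λ.λ.0) ((λ.λ.0 1) (λ.0) (λ.0))
  step 2: (λ.λ.0) ((λ.λ.0 1) (λ.0) (λ.0))

Answer: after 2 steps: (λ.λ.0) ((λ.λ.0 1) (λ.0) (λ.0))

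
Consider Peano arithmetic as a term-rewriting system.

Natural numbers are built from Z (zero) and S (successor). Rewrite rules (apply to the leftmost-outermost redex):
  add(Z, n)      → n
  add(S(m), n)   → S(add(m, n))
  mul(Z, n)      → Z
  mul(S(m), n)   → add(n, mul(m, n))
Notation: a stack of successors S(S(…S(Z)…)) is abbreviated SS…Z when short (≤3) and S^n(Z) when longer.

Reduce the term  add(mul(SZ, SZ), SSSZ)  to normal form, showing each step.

  start: add(mul(SZ, SZ), SSSZ)
  step 1: add(add(SZ, mul(Z, SZ)), SSSZ)
  step 2: add(S(add(Z, mul(Z, SZ))), SSSZ)
  step 3: S(add(add(Z, mul(Z, SZ)), SSSZ))
  step 4: S(add(mul(Z, SZ), SSSZ))
  step 5: S(add(Z, SSSZ))
  step 6: S^4(Z)

Answer: normal form = S^4(Z)  (in 6 steps)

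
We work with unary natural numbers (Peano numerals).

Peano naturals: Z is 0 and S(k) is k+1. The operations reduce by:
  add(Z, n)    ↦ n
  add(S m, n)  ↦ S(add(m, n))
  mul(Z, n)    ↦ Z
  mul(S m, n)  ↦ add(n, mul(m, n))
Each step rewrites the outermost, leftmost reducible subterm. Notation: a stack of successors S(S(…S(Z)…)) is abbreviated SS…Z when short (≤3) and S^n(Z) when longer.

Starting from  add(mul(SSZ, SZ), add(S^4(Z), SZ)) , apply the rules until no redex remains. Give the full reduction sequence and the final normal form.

Answer: normal form = S^7(Z)  (in 15 steps)

Working:
  start: add(mul(SSZ, SZ), add(S^4(Z), SZ))
  →1  add(add(SZ, mul(SZ, SZ)), add(S^4(Z), SZ))
  →2  add(S(add(Z, mul(SZ, SZ))), add(S^4(Z), SZ))
  →3  S(add(add(Z, mul(SZ, SZ)), add(S^4(Z), SZ)))
  →4  S(add(mul(SZ, SZ), add(S^4(Z), SZ)))
  →5  S(add(add(SZ, mul(Z, SZ)), add(S^4(Z), SZ)))
  →6  S(add(S(add(Z, mul(Z, SZ))), add(S^4(Z), SZ)))
  →7  S(S(add(add(Z, mul(Z, SZ)), add(S^4(Z), SZ))))
  →8  S(S(add(mul(Z, SZ), add(S^4(Z), SZ))))
  →9  S(S(add(Z, add(S^4(Z), SZ))))
  →10  S(S(add(S^4(Z), SZ)))
  →11  S(S(S(add(SSSZ, SZ))))
  →12  S(S(S(S(add(SSZ, SZ)))))
  →13  S(S(S(S(S(add(SZ, SZ))))))
  →14  S(S(S(S(S(S(add(Z, SZ)))))))
  →15  S^7(Z)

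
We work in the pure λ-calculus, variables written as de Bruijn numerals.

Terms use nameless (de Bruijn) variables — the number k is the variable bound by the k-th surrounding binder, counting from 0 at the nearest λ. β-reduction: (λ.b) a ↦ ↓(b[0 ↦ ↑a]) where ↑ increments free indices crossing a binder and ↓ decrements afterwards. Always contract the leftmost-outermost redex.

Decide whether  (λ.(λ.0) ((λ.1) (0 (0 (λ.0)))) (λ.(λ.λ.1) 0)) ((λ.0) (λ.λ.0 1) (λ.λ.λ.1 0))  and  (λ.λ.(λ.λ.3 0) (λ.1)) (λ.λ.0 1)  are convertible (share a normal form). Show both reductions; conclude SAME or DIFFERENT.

Answer: DIFFERENT — A ⇓ λ.λ.λ.λ.1 0, B ⇓ λ.λ.λ.0 1

Reduction:
Term A:
  start: (λ.(λ.0) ((λ.1) (0 (0 (λ.0)))) (λ.(λ.λ.1) 0)) ((λ.0) (λ.λ.0 1) (λ.λ.λ.1 0))
  [1] (λ.0) ((λ.(λ.0) (λ.λ.0 1) (λ.λ.λ.1 0)) ((λ.0) (λ.λ.0 1) (λ.λ.λ.1 0) ((λ.0) (λ.λ.0 1) (λ.λ.λ.1 0) (λ.0)))) (λ.(λ.λ.1) 0)
  [2] (λ.(λ.0) (λ.λ.0 1) (λ.λ.λ.1 0)) ((λ.0) (λ.λ.0 1) (λ.λ.λ.1 0) ((λ.0) (λ.λ.0 1) (λ.λ.λ.1 0) (λ.0))) (λ.(λ.λ.1) 0)
  [3] (λ.0) (λ.λ.0 1) (λ.λ.λ.1 0) (λ.(λ.λ.1) 0)
  [4] (λ.λ.0 1) (λ.λ.λ.1 0) (λ.(λ.λ.1) 0)
  [5] (λ.0 (λ.λ.λ.1 0)) (λ.(λ.λ.1) 0)
  [6] (λ.(λ.λ.1) 0) (λ.λ.λ.1 0)
  [7] (λ.λ.1) (λ.λ.λ.1 0)
  [8] λ.λ.λ.λ.1 0

Term B:
  start: (λ.λ.(λ.λ.3 0) (λ.1)) (λ.λ.0 1)
  [1] λ.(λ.λ.(λ.λ.0 1) 0) (λ.1)
  [2] λ.λ.(λ.λ.0 1) 0
  [3] λ.λ.λ.0 1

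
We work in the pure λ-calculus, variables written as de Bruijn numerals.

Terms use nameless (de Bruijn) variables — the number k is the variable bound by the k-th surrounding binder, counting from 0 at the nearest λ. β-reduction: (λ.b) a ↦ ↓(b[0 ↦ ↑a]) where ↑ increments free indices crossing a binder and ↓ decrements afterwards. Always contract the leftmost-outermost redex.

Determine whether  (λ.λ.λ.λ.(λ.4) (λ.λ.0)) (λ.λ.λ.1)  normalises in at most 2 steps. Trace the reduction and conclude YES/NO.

Answer: YES — reaches normal form λ.λ.λ.λ.λ.λ.1 in 2 ≤ 2 steps

Derivation:
  start: (λ.λ.λ.λ.(λ.4) (λ.λ.0)) (λ.λ.λ.1)
  →1  λ.λ.λ.(λ.λ.λ.λ.1) (λ.λ.0)
  →2  λ.λ.λ.λ.λ.λ.1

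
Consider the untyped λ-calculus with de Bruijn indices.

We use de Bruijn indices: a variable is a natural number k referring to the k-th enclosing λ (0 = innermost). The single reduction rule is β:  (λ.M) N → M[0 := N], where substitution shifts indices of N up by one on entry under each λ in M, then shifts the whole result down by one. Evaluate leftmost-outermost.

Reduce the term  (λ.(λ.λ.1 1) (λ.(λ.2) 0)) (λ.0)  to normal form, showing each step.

  start: (λ.(λ.λ.1 1) (λ.(λ.2) 0)) (λ.0)
  step 1: (λ.λ.1 1) (λ.(λ.λ.0) 0)
  step 2: λ.(λ.(λ.λ.0) 0) (λ.(λ.λ.0) 0)
  step 3: λ.(λ.λ.0) (λ.(λ.λ.0) 0)
  step 4: λ.λ.0

Answer: normal form = λ.λ.0  (in 4 steps)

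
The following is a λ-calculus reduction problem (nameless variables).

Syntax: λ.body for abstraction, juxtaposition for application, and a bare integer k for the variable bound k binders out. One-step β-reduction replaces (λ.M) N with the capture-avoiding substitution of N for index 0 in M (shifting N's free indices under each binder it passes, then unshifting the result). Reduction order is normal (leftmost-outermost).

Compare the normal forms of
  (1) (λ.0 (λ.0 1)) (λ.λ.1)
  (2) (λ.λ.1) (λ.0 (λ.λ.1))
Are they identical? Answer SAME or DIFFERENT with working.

Answer: SAME — A ⇓ λ.λ.0 (λ.λ.1), B ⇓ λ.λ.0 (λ.λ.1)

Derivation:
Term A:
  start: (λ.0 (λ.0 1)) (λ.λ.1)
  step 1: (λ.λ.1) (λ.0 (λ.λ.1))
  step 2: λ.λ.0 (λ.λ.1)

Term B:
  start: (λ.λ.1) (λ.0 (λ.λ.1))
  step 1: λ.λ.0 (λ.λ.1)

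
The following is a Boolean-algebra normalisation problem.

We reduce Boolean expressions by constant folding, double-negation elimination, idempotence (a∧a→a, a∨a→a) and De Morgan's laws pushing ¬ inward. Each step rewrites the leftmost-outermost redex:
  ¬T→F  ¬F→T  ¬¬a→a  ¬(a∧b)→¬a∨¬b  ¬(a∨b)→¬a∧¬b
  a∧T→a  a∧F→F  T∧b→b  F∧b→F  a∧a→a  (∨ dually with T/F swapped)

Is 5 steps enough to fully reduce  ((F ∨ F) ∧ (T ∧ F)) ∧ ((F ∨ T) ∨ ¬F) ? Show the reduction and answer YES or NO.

  start: ((F ∨ F) ∧ (T ∧ F)) ∧ ((F ∨ T) ∨ ¬F)
  step 1: (F ∧ (T ∧ F)) ∧ ((F ∨ T) ∨ ¬F)
  step 2: F ∧ ((F ∨ T) ∨ ¬F)
  step 3: F

Answer: YES — reaches normal form F in 3 ≤ 5 steps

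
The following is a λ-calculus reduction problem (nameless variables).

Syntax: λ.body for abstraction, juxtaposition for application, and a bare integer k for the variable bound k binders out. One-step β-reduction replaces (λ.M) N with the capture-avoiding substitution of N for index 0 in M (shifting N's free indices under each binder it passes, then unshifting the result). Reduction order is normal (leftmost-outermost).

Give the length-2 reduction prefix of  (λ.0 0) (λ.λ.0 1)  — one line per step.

Answer: after 2 steps: λ.0 (λ.λ.0 1)

Reduction:
  start: (λ.0 0) (λ.λ.0 1)
  [1] (λ.λ.0 1) (λ.λ.0 1)
  [2] λ.0 (λ.λ.0 1)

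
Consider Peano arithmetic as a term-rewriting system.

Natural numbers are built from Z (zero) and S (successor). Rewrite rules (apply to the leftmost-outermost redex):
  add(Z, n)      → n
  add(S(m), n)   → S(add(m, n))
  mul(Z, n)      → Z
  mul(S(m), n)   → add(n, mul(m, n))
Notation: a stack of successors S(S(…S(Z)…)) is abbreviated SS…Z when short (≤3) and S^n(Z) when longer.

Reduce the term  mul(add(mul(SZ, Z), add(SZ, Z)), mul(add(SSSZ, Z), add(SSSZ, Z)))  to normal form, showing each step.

Answer: normal form = S^9(Z)  (in 50 steps)

Derivation:
  start: mul(add(mul(SZ, Z), add(SZ, Z)), mul(add(SSSZ, Z), add(SSSZ, Z)))
  [1] mul(add(add(Z, mul(Z, Z)), add(SZ, Z)), mul(add(SSSZ, Z), add(SSSZ, Z)))
  [2] mul(add(mul(Z, Z), add(SZ, Z)), mul(add(SSSZ, Z), add(SSSZ, Z)))
  [3] mul(add(Z, add(SZ, Z)), mul(add(SSSZ, Z), add(SSSZ, Z)))
  [4] mul(add(SZ, Z), mul(add(SSSZ, Z), add(SSSZ, Z)))
  [5] mul(S(add(Z, Z)), mul(add(SSSZ, Z), add(SSSZ, Z)))
  [6] add(mul(add(SSSZ, Z), add(SSSZ, Z)), mul(add(Z, Z), mul(add(SSSZ, Z), add(SSSZ, Z))))
  [7] add(mul(S(add(SSZ, Z)), add(SSSZ, Z)), mul(add(Z, Z), mul(add(SSSZ, Z), add(SSSZ, Z))))
  [8] add(add(add(SSSZ, Z), mul(add(SSZ, Z), add(SSSZ, Z))), mul(add(Z, Z), mul(add(SSSZ, Z), add(SSSZ, Z))))
  [9] add(add(S(add(SSZ, Z)), mul(add(SSZ, Z), add(SSSZ, Z))), mul(add(Z, Z), mul(add(SSSZ, Z), add(SSSZ, Z))))
  [10] add(S(add(add(SSZ, Z), mul(add(SSZ, Z), add(SSSZ, Z)))), mul(add(Z, Z), mul(add(SSSZ, Z), add(SSSZ, Z))))
  [11] S(add(add(add(SSZ, Z), mul(add(SSZ, Z), add(SSSZ, Z))), mul(add(Z, Z), mul(add(SSSZ, Z), add(SSSZ, Z)))))
  [12] S(add(add(S(add(SZ, Z)), mul(add(SSZ, Z), add(SSSZ, Z))), mul(add(Z, Z), mul(add(SSSZ, Z), add(SSSZ, Z)))))
  [13] S(add(S(add(add(SZ, Z), mul(add(SSZ, Z), add(SSSZ, Z)))), mul(add(Z, Z), mul(add(SSSZ, Z), add(SSSZ, Z)))))
  [14] S(S(add(add(add(SZ, Z), mul(add(SSZ, Z), add(SSSZ, Z))), mul(add(Z, Z), mul(add(SSSZ, Z), add(SSSZ, Z))))))
  [15] S(S(add(add(S(add(Z, Z)), mul(add(SSZ, Z), add(SSSZ, Z))), mul(add(Z, Z), mul(add(SSSZ, Z), add(SSSZ, Z))))))
  [16] S(S(add(S(add(add(Z, Z), mul(add(SSZ, Z), add(SSSZ, Z)))), mul(add(Z, Z), mul(add(SSSZ, Z), add(SSSZ, Z))))))
  [17] S(S(S(add(add(add(Z, Z), mul(add(SSZ, Z), add(SSSZ, Z))), mul(add(Z, Z), mul(add(SSSZ, Z), add(SSSZ, Z)))))))
  [18] S(S(S(add(add(Z, mul(add(SSZ, Z), add(SSSZ, Z))), mul(add(Z, Z), mul(add(SSSZ, Z), add(SSSZ, Z)))))))
  [19] S(S(S(add(mul(add(SSZ, Z), add(SSSZ, Z)), mul(add(Z, Z), mul(add(SSSZ, Z), add(SSSZ, Z)))))))
  [20] S(S(S(add(mul(S(add(SZ, Z)), add(SSSZ, Z)), mul(add(Z, Z), mul(add(SSSZ, Z), add(SSSZ, Z)))))))
  [21] S(S(S(add(add(add(SSSZ, Z), mul(add(SZ, Z), add(SSSZ, Z))), mul(add(Z, Z), mul(add(SSSZ, Z), add(SSSZ, Z)))))))
  [22] S(S(S(add(add(S(add(SSZ, Z)), mul(add(SZ, Z), add(SSSZ, Z))), mul(add(Z, Z), mul(add(SSSZ, Z), add(SSSZ, Z)))))))
  [23] S(S(S(add(S(add(add(SSZ, Z), mul(add(SZ, Z), add(SSSZ, Z)))), mul(add(Z, Z), mul(add(SSSZ, Z), add(SSSZ, Z)))))))
  [24] S(S(S(S(add(add(add(SSZ, Z), mul(add(SZ, Z), add(SSSZ, Z))), mul(add(Z, Z), mul(add(SSSZ, Z), add(SSSZ, Z))))))))
  [25] S(S(S(S(add(add(S(add(SZ, Z)), mul(add(SZ, Z), add(SSSZ, Z))), mul(add(Z, Z), mul(add(SSSZ, Z), add(SSSZ, Z))))))))
  [26] S(S(S(S(add(S(add(add(SZ, Z), mul(add(SZ, Z), add(SSSZ, Z)))), mul(add(Z, Z), mul(add(SSSZ, Z), add(SSSZ, Z))))))))
  [27] S(S(S(S(S(add(add(add(SZ, Z), mul(add(SZ, Z), add(SSSZ, Z))), mul(add(Z, Z), mul(add(SSSZ, Z), add(SSSZ, Z)))))))))
  [28] S(S(S(S(S(add(add(S(add(Z, Z)), mul(add(SZ, Z), add(SSSZ, Z))), mul(add(Z, Z), mul(add(SSSZ, Z), add(SSSZ, Z)))))))))
  [29] S(S(S(S(S(add(S(add(add(Z, Z), mul(add(SZ, Z), add(SSSZ, Z)))), mul(add(Z, Z), mul(add(SSSZ, Z), add(SSSZ, Z)))))))))
  [30] S(S(S(S(S(S(add(add(add(Z, Z), mul(add(SZ, Z), add(SSSZ, Z))), mul(add(Z, Z), mul(add(SSSZ, Z), add(SSSZ, Z))))))))))
  [31] S(S(S(S(S(S(add(add(Z, mul(add(SZ, Z), add(SSSZ, Z))), mul(add(Z, Z), mul(add(SSSZ, Z), add(SSSZ, Z))))))))))
  [32] S(S(S(S(S(S(add(mul(add(SZ, Z), add(SSSZ, Z)), mul(add(Z, Z), mul(add(SSSZ, Z), add(SSSZ, Z))))))))))
  [33] S(S(S(S(S(S(add(mul(S(add(Z, Z)), add(SSSZ, Z)), mul(add(Z, Z), mul(add(SSSZ, Z), add(SSSZ, Z))))))))))
  [34] S(S(S(S(S(S(add(add(add(SSSZ, Z), mul(add(Z, Z), add(SSSZ, Z))), mul(add(Z, Z), mul(add(SSSZ, Z), add(SSSZ, Z))))))))))
  [35] S(S(S(S(S(S(add(add(S(add(SSZ, Z)), mul(add(Z, Z), add(SSSZ, Z))), mul(add(Z, Z), mul(add(SSSZ, Z), add(SSSZ, Z))))))))))
  [36] S(S(S(S(S(S(add(S(add(add(SSZ, Z), mul(add(Z, Z), add(SSSZ, Z)))), mul(add(Z, Z), mul(add(SSSZ, Z), add(SSSZ, Z))))))))))
  [37] S(S(S(S(S(S(S(add(add(add(SSZ, Z), mul(add(Z, Z), add(SSSZ, Z))), mul(add(Z, Z), mul(add(SSSZ, Z), add(SSSZ, Z)))))))))))
  [38] S(S(S(S(S(S(S(add(add(S(add(SZ, Z)), mul(add(Z, Z), add(SSSZ, Z))), mul(add(Z, Z), mul(add(SSSZ, Z), add(SSSZ, Z)))))))))))
  [39] S(S(S(S(S(S(S(add(S(add(add(SZ, Z), mul(add(Z, Z), add(SSSZ, Z)))), mul(add(Z, Z), mul(add(SSSZ, Z), add(SSSZ, Z)))))))))))
  [40] S(S(S(S(S(S(S(S(add(add(add(SZ, Z), mul(add(Z, Z), add(SSSZ, Z))), mul(add(Z, Z), mul(add(SSSZ, Z), add(SSSZ, Z))))))))))))
  [41] S(S(S(S(S(S(S(S(add(add(S(add(Z, Z)), mul(add(Z, Z), add(SSSZ, Z))), mul(add(Z, Z), mul(add(SSSZ, Z), add(SSSZ, Z))))))))))))
  [42] S(S(S(S(S(S(S(S(add(S(add(add(Z, Z), mul(add(Z, Z), add(SSSZ, Z)))), mul(add(Z, Z), mul(add(SSSZ, Z), add(SSSZ, Z))))))))))))
  [43] S(S(S(S(S(S(S(S(S(add(add(add(Z, Z), mul(add(Z, Z), add(SSSZ, Z))), mul(add(Z, Z), mul(add(SSSZ, Z), add(SSSZ, Z)))))))))))))
  [44] S(S(S(S(S(S(S(S(S(add(add(Z, mul(add(Z, Z), add(SSSZ, Z))), mul(add(Z, Z), mul(add(SSSZ, Z), add(SSSZ, Z)))))))))))))
  [45] S(S(S(S(S(S(S(S(S(add(mul(add(Z, Z), add(SSSZ, Z)), mul(add(Z, Z), mul(add(SSSZ, Z), add(SSSZ, Z)))))))))))))
  [46] S(S(S(S(S(S(S(S(S(add(mul(Z, add(SSSZ, Z)), mul(add(Z, Z), mul(add(SSSZ, Z), add(SSSZ, Z)))))))))))))
  [47] S(S(S(S(S(S(S(S(S(add(Z, mul(add(Z, Z), mul(add(SSSZ, Z), add(SSSZ, Z)))))))))))))
  [48] S(S(S(S(S(S(S(S(S(mul(add(Z, Z), mul(add(SSSZ, Z), add(SSSZ, Z))))))))))))
  [49] S(S(S(S(S(S(S(S(S(mul(Z, mul(add(SSSZ, Z), add(SSSZ, Z))))))))))))
  [50] S^9(Z)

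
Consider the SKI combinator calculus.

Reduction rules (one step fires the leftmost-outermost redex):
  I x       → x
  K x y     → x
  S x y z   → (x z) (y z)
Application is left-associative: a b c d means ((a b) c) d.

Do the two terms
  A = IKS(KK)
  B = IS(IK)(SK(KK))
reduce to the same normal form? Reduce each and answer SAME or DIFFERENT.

Answer: DIFFERENT — A ⇓ S, B ⇓ SK(SK(KK))

Working:
Term A:
  start: IKS(KK)
  step 1: KS(KK)
  step 2: S

Term B:
  start: IS(IK)(SK(KK))
  step 1: S(IK)(SK(KK))
  step 2: SK(SK(KK))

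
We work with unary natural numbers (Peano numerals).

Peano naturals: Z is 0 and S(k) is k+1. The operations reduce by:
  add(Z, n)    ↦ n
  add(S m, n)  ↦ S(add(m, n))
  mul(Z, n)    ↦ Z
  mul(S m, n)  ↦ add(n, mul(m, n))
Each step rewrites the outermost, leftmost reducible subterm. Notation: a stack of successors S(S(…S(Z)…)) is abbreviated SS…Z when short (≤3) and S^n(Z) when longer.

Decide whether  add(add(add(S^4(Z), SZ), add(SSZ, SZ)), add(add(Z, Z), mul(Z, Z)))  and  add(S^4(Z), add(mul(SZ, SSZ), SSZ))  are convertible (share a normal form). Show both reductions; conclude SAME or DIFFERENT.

Answer: SAME — A ⇓ S^8(Z), B ⇓ S^8(Z)

Reduction:
Term A:
  start: add(add(add(S^4(Z), SZ), add(SSZ, SZ)), add(add(Z, Z), mul(Z, Z)))
  →1  add(add(S(add(SSSZ, SZ)), add(SSZ, SZ)), add(add(Z, Z), mul(Z, Z)))
  →2  add(S(add(add(SSSZ, SZ), add(SSZ, SZ))), add(add(Z, Z), mul(Z, Z)))
  →3  S(add(add(add(SSSZ, SZ), add(SSZ, SZ)), add(add(Z, Z), mul(Z, Z))))
  →4  S(add(add(S(add(SSZ, SZ)), add(SSZ, SZ)), add(add(Z, Z), mul(Z, Z))))
  →5  S(add(S(add(add(SSZ, SZ), add(SSZ, SZ))), add(add(Z, Z), mul(Z, Z))))
  →6  S(S(add(add(add(SSZ, SZ), add(SSZ, SZ)), add(add(Z, Z), mul(Z, Z)))))
  →7  S(S(add(add(S(add(SZ, SZ)), add(SSZ, SZ)), add(add(Z, Z), mul(Z, Z)))))
  →8  S(S(add(S(add(add(SZ, SZ), add(SSZ, SZ))), add(add(Z, Z), mul(Z, Z)))))
  →9  S(S(S(add(add(add(SZ, SZ), add(SSZ, SZ)), add(add(Z, Z), mul(Z, Z))))))
  →10  S(S(S(add(add(S(add(Z, SZ)), add(SSZ, SZ)), add(add(Z, Z), mul(Z, Z))))))
  →11  S(S(S(add(S(add(add(Z, SZ), add(SSZ, SZ))), add(add(Z, Z), mul(Z, Z))))))
  →12  S(S(S(S(add(add(add(Z, SZ), add(SSZ, SZ)), add(add(Z, Z), mul(Z, Z)))))))
  →13  S(S(S(S(add(add(SZ, add(SSZ, SZ)), add(add(Z, Z), mul(Z, Z)))))))
  →14  S(S(S(S(add(S(add(Z, add(SSZ, SZ))), add(add(Z, Z), mul(Z, Z)))))))
  →15  S(S(S(S(S(add(add(Z, add(SSZ, SZ)), add(add(Z, Z), mul(Z, Z))))))))
  →16  S(S(S(S(S(add(add(SSZ, SZ), add(add(Z, Z), mul(Z, Z))))))))
  →17  S(S(S(S(S(add(S(add(SZ, SZ)), add(add(Z, Z), mul(Z, Z))))))))
  →18  S(S(S(S(S(S(add(add(SZ, SZ), add(add(Z, Z), mul(Z, Z)))))))))
  →19  S(S(S(S(S(S(add(S(add(Z, SZ)), add(add(Z, Z), mul(Z, Z)))))))))
  →20  S(S(S(S(S(S(S(add(add(Z, SZ), add(add(Z, Z), mul(Z, Z))))))))))
  →21  S(S(S(S(S(S(S(add(SZ, add(add(Z, Z), mul(Z, Z))))))))))
  →22  S(S(S(S(S(S(S(S(add(Z, add(add(Z, Z), mul(Z, Z)))))))))))
  →23  S(S(S(S(S(S(S(S(add(add(Z, Z), mul(Z, Z))))))))))
  →24  S(S(S(S(S(S(S(S(add(Z, mul(Z, Z))))))))))
  →25  S(S(S(S(S(S(S(S(mul(Z, Z)))))))))
  →26  S^8(Z)

Term B:
  start: add(S^4(Z), add(mul(SZ, SSZ), SSZ))
  →1  S(add(SSSZ, add(mul(SZ, SSZ), SSZ)))
  →2  S(S(add(SSZ, add(mul(SZ, SSZ), SSZ))))
  →3  S(S(S(add(SZ, add(mul(SZ, SSZ), SSZ)))))
  →4  S(S(S(S(add(Z, add(mul(SZ, SSZ), SSZ))))))
  →5  S(S(S(S(add(mul(SZ, SSZ), SSZ)))))
  →6  S(S(S(S(add(add(SSZ, mul(Z, SSZ)), SSZ)))))
  →7  S(S(S(S(add(S(add(SZ, mul(Z, SSZ))), SSZ)))))
  →8  S(S(S(S(S(add(add(SZ, mul(Z, SSZ)), SSZ))))))
  →9  S(S(S(S(S(add(S(add(Z, mul(Z, SSZ))), SSZ))))))
  →10  S(S(S(S(S(S(add(add(Z, mul(Z, SSZ)), SSZ)))))))
  →11  S(S(S(S(S(S(add(mul(Z, SSZ), SSZ)))))))
  →12  S(S(S(S(S(S(add(Z, SSZ)))))))
  →13  S^8(Z)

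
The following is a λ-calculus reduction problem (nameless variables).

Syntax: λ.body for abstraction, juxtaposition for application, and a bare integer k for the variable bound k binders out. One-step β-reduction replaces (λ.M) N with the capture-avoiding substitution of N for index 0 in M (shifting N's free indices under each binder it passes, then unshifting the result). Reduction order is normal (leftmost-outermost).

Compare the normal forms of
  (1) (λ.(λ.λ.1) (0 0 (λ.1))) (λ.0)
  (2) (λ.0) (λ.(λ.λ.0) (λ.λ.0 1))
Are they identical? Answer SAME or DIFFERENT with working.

Answer: DIFFERENT — A ⇓ λ.λ.λ.0, B ⇓ λ.λ.0

Derivation:
Term A:
  start: (λ.(λ.λ.1) (0 0 (λ.1))) (λ.0)
  →1  (λ.λ.1) ((λ.0) (λ.0) (λ.λ.0))
  →2  λ.(λ.0) (λ.0) (λ.λ.0)
  →3  λ.(λ.0) (λ.λ.0)
  →4  λ.λ.λ.0

Term B:
  start: (λ.0) (λ.(λ.λ.0) (λ.λ.0 1))
  →1  λ.(λ.λ.0) (λ.λ.0 1)
  →2  λ.λ.0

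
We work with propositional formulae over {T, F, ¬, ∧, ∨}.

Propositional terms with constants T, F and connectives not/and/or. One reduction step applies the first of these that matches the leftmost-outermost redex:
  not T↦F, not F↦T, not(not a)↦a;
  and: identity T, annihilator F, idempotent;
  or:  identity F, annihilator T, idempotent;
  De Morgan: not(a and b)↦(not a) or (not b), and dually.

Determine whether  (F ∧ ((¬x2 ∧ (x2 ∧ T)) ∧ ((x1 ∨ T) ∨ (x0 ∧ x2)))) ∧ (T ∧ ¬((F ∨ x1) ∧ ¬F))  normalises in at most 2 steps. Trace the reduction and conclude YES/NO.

  start: (F ∧ ((¬x2 ∧ (x2 ∧ T)) ∧ ((x1 ∨ T) ∨ (x0 ∧ x2)))) ∧ (T ∧ ¬((F ∨ x1) ∧ ¬F))
  →1  F ∧ (T ∧ ¬((F ∨ x1) ∧ ¬F))
  →2  F

Answer: YES — reaches normal form F in 2 ≤ 2 steps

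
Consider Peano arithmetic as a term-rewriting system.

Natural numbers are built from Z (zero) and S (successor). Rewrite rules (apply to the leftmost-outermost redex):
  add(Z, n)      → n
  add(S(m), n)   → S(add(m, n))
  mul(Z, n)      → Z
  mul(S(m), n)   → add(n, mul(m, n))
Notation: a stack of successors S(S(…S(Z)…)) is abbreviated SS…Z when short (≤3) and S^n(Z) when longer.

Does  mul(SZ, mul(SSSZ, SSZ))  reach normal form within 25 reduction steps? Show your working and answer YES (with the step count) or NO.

  start: mul(SZ, mul(SSSZ, SSZ))
  [1] add(mul(SSSZ, SSZ), mul(Z, mul(SSSZ, SSZ)))
  [2] add(add(SSZ, mul(SSZ, SSZ)), mul(Z, mul(SSSZ, SSZ)))
  [3] add(S(add(SZ, mul(SSZ, SSZ))), mul(Z, mul(SSSZ, SSZ)))
  [4] S(add(add(SZ, mul(SSZ, SSZ)), mul(Z, mul(SSSZ, SSZ))))
  [5] S(add(S(add(Z, mul(SSZ, SSZ))), mul(Z, mul(SSSZ, SSZ))))
  [6] S(S(add(add(Z, mul(SSZ, SSZ)), mul(Z, mul(SSSZ, SSZ)))))
  [7] S(S(add(mul(SSZ, SSZ), mul(Z, mul(SSSZ, SSZ)))))
  [8] S(S(add(add(SSZ, mul(SZ, SSZ)), mul(Z, mul(SSSZ, SSZ)))))
  [9] S(S(add(S(add(SZ, mul(SZ, SSZ))), mul(Z, mul(SSSZ, SSZ)))))
  [10] S(S(S(add(add(SZ, mul(SZ, SSZ)), mul(Z, mul(SSSZ, SSZ))))))
  [11] S(S(S(add(S(add(Z, mul(SZ, SSZ))), mul(Z, mul(SSSZ, SSZ))))))
  [12] S(S(S(S(add(add(Z, mul(SZ, SSZ)), mul(Z, mul(SSSZ, SSZ)))))))
  [13] S(S(S(S(add(mul(SZ, SSZ), mul(Z, mul(SSSZ, SSZ)))))))
  [14] S(S(S(S(add(add(SSZ, mul(Z, SSZ)), mul(Z, mul(SSSZ, SSZ)))))))
  [15] S(S(S(S(add(S(add(SZ, mul(Z, SSZ))), mul(Z, mul(SSSZ, SSZ)))))))
  [16] S(S(S(S(S(add(add(SZ, mul(Z, SSZ)), mul(Z, mul(SSSZ, SSZ))))))))
  [17] S(S(S(S(S(add(S(add(Z, mul(Z, SSZ))), mul(Z, mul(SSSZ, SSZ))))))))
  [18] S(S(S(S(S(S(add(add(Z, mul(Z, SSZ)), mul(Z, mul(SSSZ, SSZ)))))))))
  [19] S(S(S(S(S(S(add(mul(Z, SSZ), mul(Z, mul(SSSZ, SSZ)))))))))
  [20] S(S(S(S(S(S(add(Z, mul(Z, mul(SSSZ, SSZ)))))))))
  [21] S(S(S(S(S(S(mul(Z, mul(SSSZ, SSZ))))))))
  [22] S^6(Z)

Answer: YES — reaches normal form S^6(Z) in 22 ≤ 25 steps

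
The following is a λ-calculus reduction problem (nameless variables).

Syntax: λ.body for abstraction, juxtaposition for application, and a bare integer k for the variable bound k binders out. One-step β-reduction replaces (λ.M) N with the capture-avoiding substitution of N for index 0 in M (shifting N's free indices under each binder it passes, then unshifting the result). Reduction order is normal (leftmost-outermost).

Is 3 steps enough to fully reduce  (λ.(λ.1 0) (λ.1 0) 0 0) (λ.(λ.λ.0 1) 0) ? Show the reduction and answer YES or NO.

Answer: NO — after 3 steps the term is (λ.λ.0 1) (λ.(λ.(λ.λ.0 1) 0) 0) (λ.(λ.λ.0 1) 0) (λ.(λ.λ.0 1) 0), not yet normal

Derivation:
  start: (λ.(λ.1 0) (λ.1 0) 0 0) (λ.(λ.λ.0 1) 0)
  [1] (λ.(λ.(λ.λ.0 1) 0) 0) (λ.(λ.(λ.λ.0 1) 0) 0) (λ.(λ.λ.0 1) 0) (λ.(λ.λ.0 1) 0)
  [2] (λ.(λ.λ.0 1) 0) (λ.(λ.(λ.λ.0 1) 0) 0) (λ.(λ.λ.0 1) 0) (λ.(λ.λ.0 1) 0)
  [3] (λ.λ.0 1) (λ.(λ.(λ.λ.0 1) 0) 0) (λ.(λ.λ.0 1) 0) (λ.(λ.λ.0 1) 0)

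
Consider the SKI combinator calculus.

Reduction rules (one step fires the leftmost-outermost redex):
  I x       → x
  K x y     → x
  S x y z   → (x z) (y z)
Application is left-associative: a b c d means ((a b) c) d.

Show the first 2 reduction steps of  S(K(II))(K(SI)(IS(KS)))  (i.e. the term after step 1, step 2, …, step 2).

Answer: after 2 steps: S(KI)(SI)

Reduction:
  start: S(K(II))(K(SI)(IS(KS)))
  step 1: S(KI)(K(SI)(IS(KS)))
  step 2: S(KI)(SI)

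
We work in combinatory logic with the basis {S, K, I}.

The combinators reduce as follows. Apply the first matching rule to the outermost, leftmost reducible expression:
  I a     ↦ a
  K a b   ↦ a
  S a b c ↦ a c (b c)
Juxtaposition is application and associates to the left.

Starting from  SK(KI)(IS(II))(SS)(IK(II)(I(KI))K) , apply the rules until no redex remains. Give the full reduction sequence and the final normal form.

  start: SK(KI)(IS(II))(SS)(IK(II)(I(KI))K)
  →1  K(IS(II))(KI(IS(II)))(SS)(IK(II)(I(KI))K)
  →2  IS(II)(SS)(IK(II)(I(KI))K)
  →3  S(II)(SS)(IK(II)(I(KI))K)
  →4  II(IK(II)(I(KI))K)(SS(IK(II)(I(KI))K))
  →5  I(IK(II)(I(KI))K)(SS(IK(II)(I(KI))K))
  →6  IK(II)(I(KI))K(SS(IK(II)(I(KI))K))
  →7  K(II)(I(KI))K(SS(IK(II)(I(KI))K))
  →8  IIK(SS(IK(II)(I(KI))K))
  →9  IK(SS(IK(II)(I(KI))K))
  →10  K(SS(IK(II)(I(KI))K))
  →11  K(SS(K(II)(I(KI))K))
  →12  K(SS(IIK))
  →13  K(SS(IK))
  →14  K(SSK)

Answer: normal form = K(SSK)  (in 14 steps)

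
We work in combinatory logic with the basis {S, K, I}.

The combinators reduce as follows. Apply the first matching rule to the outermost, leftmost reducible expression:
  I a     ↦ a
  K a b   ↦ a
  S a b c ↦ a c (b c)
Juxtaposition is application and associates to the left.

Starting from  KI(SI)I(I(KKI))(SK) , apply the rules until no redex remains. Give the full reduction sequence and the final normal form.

  start: KI(SI)I(I(KKI))(SK)
  →1  II(I(KKI))(SK)
  →2  I(I(KKI))(SK)
  →3  I(KKI)(SK)
  →4  KKI(SK)
  →5  K(SK)

Answer: normal form = K(SK)  (in 5 steps)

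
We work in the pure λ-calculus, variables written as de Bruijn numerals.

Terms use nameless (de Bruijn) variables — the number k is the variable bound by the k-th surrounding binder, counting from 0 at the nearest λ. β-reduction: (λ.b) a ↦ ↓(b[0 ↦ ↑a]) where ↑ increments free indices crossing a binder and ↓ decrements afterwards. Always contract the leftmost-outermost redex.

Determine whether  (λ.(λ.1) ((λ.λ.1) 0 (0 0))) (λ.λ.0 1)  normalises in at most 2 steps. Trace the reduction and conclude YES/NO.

Answer: YES — reaches normal form λ.λ.0 1 in 2 ≤ 2 steps

Working:
  start: (λ.(λ.1) ((λ.λ.1) 0 (0 0))) (λ.λ.0 1)
  [1] (λ.λ.λ.0 1) ((λ.λ.1) (λ.λ.0 1) ((λ.λ.0 1) (λ.λ.0 1)))
  [2] λ.λ.0 1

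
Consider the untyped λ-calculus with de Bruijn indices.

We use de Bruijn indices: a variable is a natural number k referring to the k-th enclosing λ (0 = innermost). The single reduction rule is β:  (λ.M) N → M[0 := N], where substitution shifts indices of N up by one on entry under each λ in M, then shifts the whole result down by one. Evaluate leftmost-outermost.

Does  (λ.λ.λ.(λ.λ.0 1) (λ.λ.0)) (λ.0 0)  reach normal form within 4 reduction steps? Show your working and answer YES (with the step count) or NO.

Answer: YES — reaches normal form λ.λ.λ.0 (λ.λ.0) in 2 ≤ 4 steps

Working:
  start: (λ.λ.λ.(λ.λ.0 1) (λ.λ.0)) (λ.0 0)
  →1  λ.λ.(λ.λ.0 1) (λ.λ.0)
  →2  λ.λ.λ.0 (λ.λ.0)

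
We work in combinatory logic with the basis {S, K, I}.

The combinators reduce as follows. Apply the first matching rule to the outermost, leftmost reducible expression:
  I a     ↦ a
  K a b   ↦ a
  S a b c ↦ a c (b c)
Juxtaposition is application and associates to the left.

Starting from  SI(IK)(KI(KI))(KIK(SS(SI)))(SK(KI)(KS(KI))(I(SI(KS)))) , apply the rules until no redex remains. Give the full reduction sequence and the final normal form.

Answer: normal form = S(SI(KS))  (in 12 steps)

Reduction:
  start: SI(IK)(KI(KI))(KIK(SS(SI)))(SK(KI)(KS(KI))(I(SI(KS))))
  →1  I(KI(KI))(IK(KI(KI)))(KIK(SS(SI)))(SK(KI)(KS(KI))(I(SI(KS))))
  →2  KI(KI)(IK(KI(KI)))(KIK(SS(SI)))(SK(KI)(KS(KI))(I(SI(KS))))
  →3  I(IK(KI(KI)))(KIK(SS(SI)))(SK(KI)(KS(KI))(I(SI(KS))))
  →4  IK(KI(KI))(KIK(SS(SI)))(SK(KI)(KS(KI))(I(SI(KS))))
  →5  K(KI(KI))(KIK(SS(SI)))(SK(KI)(KS(KI))(I(SI(KS))))
  →6  KI(KI)(SK(KI)(KS(KI))(I(SI(KS))))
  →7  I(SK(KI)(KS(KI))(I(SI(KS))))
  →8  SK(KI)(KS(KI))(I(SI(KS)))
  →9  K(KS(KI))(KI(KS(KI)))(I(SI(KS)))
  →10  KS(KI)(I(SI(KS)))
  →11  S(I(SI(KS)))
  →12  S(SI(KS))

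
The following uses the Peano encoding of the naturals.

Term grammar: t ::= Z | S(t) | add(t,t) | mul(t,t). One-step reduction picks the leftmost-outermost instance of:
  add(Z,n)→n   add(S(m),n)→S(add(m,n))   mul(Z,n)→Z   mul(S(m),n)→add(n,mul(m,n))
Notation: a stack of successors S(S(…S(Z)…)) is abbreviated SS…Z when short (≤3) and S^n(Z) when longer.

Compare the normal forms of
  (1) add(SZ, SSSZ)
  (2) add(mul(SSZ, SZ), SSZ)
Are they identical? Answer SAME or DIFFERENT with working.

Answer: SAME — A ⇓ S^4(Z), B ⇓ S^4(Z)

Working:
Term A:
  start: add(SZ, SSSZ)
  step 1: S(add(Z, SSSZ))
  step 2: S^4(Z)

Term B:
  start: add(mul(SSZ, SZ), SSZ)
  step 1: add(add(SZ, mul(SZ, SZ)), SSZ)
  step 2: add(S(add(Z, mul(SZ, SZ))), SSZ)
  step 3: S(add(add(Z, mul(SZ, SZ)), SSZ))
  step 4: S(add(mul(SZ, SZ), SSZ))
  step 5: S(add(add(SZ, mul(Z, SZ)), SSZ))
  step 6: S(add(S(add(Z, mul(Z, SZ))), SSZ))
  step 7: S(S(add(add(Z, mul(Z, SZ)), SSZ)))
  step 8: S(S(add(mul(Z, SZ), SSZ)))
  step 9: S(S(add(Z, SSZ)))
  step 10: S^4(Z)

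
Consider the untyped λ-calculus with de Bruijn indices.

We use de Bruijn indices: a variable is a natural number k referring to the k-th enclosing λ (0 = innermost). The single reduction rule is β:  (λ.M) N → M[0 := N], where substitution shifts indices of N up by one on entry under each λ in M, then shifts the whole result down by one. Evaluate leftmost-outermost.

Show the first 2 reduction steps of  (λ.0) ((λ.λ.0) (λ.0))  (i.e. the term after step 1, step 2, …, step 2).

  start: (λ.0) ((λ.λ.0) (λ.0))
  →1  (λ.λ.0) (λ.0)
  →2  λ.0

Answer: after 2 steps: λ.0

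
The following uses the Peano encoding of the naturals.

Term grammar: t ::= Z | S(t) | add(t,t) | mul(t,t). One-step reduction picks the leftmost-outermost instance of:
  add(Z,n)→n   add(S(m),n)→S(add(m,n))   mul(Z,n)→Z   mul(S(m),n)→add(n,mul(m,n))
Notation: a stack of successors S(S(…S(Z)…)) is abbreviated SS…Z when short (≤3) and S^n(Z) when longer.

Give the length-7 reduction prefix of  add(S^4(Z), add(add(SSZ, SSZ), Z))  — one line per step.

Answer: after 7 steps: S(S(S(S(S(add(add(SZ, SSZ), Z))))))

Working:
  start: add(S^4(Z), add(add(SSZ, SSZ), Z))
  step 1: S(add(SSSZ, add(add(SSZ, SSZ), Z)))
  step 2: S(S(add(SSZ, add(add(SSZ, SSZ), Z))))
  step 3: S(S(S(add(SZ, add(add(SSZ, SSZ), Z)))))
  step 4: S(S(S(S(add(Z, add(add(SSZ, SSZ), Z))))))
  step 5: S(S(S(S(add(add(SSZ, SSZ), Z)))))
  step 6: S(S(S(S(add(S(add(SZ, SSZ)), Z)))))
  step 7: S(S(S(S(S(add(add(SZ, SSZ), Z))))))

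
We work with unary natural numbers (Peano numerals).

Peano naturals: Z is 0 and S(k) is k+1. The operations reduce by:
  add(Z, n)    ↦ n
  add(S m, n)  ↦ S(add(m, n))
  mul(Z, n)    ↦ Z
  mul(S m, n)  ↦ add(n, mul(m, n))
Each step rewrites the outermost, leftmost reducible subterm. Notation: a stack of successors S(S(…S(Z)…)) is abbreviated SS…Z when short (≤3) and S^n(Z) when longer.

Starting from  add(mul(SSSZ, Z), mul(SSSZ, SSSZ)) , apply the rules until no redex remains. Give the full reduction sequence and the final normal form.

  start: add(mul(SSSZ, Z), mul(SSSZ, SSSZ))
  step 1: add(add(Z, mul(SSZ, Z)), mul(SSSZ, SSSZ))
  step 2: add(mul(SSZ, Z), mul(SSSZ, SSSZ))
  step 3: add(add(Z, mul(SZ, Z)), mul(SSSZ, SSSZ))
  step 4: add(mul(SZ, Z), mul(SSSZ, SSSZ))
  step 5: add(add(Z, mul(Z, Z)), mul(SSSZ, SSSZ))
  step 6: add(mul(Z, Z), mul(SSSZ, SSSZ))
  step 7: add(Z, mul(SSSZ, SSSZ))
  step 8: mul(SSSZ, SSSZ)
  step 9: add(SSSZ, mul(SSZ, SSSZ))
  step 10: S(add(SSZ, mul(SSZ, SSSZ)))
  step 11: S(S(add(SZ, mul(SSZ, SSSZ))))
  step 12: S(S(S(add(Z, mul(SSZ, SSSZ)))))
  step 13: S(S(S(mul(SSZ, SSSZ))))
  step 14: S(S(S(add(SSSZ, mul(SZ, SSSZ)))))
  step 15: S(S(S(S(add(SSZ, mul(SZ, SSSZ))))))
  step 16: S(S(S(S(S(add(SZ, mul(SZ, SSSZ)))))))
  step 17: S(S(S(S(S(S(add(Z, mul(SZ, SSSZ))))))))
  step 18: S(S(S(S(S(S(mul(SZ, SSSZ)))))))
  step 19: S(S(S(S(S(S(add(SSSZ, mul(Z, SSSZ))))))))
  step 20: S(S(S(S(S(S(S(add(SSZ, mul(Z, SSSZ)))))))))
  step 21: S(S(S(S(S(S(S(S(add(SZ, mul(Z, SSSZ))))))))))
  step 22: S(S(S(S(S(S(S(S(S(add(Z, mul(Z, SSSZ)))))))))))
  step 23: S(S(S(S(S(S(S(S(S(mul(Z, SSSZ))))))))))
  step 24: S^9(Z)

Answer: normal form = S^9(Z)  (in 24 steps)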